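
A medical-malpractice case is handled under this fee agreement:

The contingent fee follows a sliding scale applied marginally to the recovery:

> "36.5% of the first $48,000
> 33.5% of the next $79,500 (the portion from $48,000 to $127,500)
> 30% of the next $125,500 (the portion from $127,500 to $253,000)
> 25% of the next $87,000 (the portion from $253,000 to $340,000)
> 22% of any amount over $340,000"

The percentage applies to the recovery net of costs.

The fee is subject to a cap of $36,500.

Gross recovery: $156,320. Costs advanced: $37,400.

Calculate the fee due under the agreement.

Fee base (net of costs): $156,320 − $37,400 = $118,920
First $48,000 at 36.5% = $17,520.00
Remaining $70,920 at 33.5% = $23,758.20
Fee: $17,520.00 + $23,758.20 = $41,278.20
$41,278.20 exceeds the $36,500 cap, so the fee is capped at $36,500.00.

$36,500.00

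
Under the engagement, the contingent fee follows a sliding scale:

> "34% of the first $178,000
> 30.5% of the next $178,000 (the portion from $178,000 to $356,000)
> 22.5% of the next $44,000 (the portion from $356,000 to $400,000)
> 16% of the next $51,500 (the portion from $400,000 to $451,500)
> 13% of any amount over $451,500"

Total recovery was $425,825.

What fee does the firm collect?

$128,842.00

First $178,000 at 34% = $60,520.00
Next $178,000 at 30.5% = $54,290.00
Next $44,000 at 22.5% = $9,900.00
Remaining $25,825 at 16% = $4,132.00
Fee: $60,520.00 + $54,290.00 + $9,900.00 + $4,132.00 = $128,842.00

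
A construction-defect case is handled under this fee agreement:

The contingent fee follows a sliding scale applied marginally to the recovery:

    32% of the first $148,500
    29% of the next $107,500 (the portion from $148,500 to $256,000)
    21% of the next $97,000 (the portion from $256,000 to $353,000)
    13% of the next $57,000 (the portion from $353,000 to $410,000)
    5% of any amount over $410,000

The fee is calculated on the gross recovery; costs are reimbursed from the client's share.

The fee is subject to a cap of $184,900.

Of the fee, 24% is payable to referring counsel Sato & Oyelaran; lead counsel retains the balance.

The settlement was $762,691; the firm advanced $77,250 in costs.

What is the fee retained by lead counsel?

Fee base is the gross recovery, $762,691; costs are reimbursed separately.
First $148,500 at 32% = $47,520.00
Next $107,500 at 29% = $31,175.00
Next $97,000 at 21% = $20,370.00
Next $57,000 at 13% = $7,410.00
Remaining $352,691 at 5% = $17,634.55
Fee: $47,520.00 + $31,175.00 + $20,370.00 + $7,410.00 + $17,634.55 = $124,109.55
$124,109.55 is under the $184,900 cap.
Referral share: 24% of $124,109.55 = $29,786.29; lead counsel retains $124,109.55 − $29,786.29 = $94,323.26.

$94,323.26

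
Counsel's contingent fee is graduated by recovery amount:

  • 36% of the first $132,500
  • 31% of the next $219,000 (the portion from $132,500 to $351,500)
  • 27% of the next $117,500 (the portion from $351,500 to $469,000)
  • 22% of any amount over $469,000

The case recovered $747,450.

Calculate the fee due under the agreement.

$208,574.00

First $132,500 at 36% = $47,700.00
Next $219,000 at 31% = $67,890.00
Next $117,500 at 27% = $31,725.00
Remaining $278,450 at 22% = $61,259.00
Fee: $47,700.00 + $67,890.00 + $31,725.00 + $61,259.00 = $208,574.00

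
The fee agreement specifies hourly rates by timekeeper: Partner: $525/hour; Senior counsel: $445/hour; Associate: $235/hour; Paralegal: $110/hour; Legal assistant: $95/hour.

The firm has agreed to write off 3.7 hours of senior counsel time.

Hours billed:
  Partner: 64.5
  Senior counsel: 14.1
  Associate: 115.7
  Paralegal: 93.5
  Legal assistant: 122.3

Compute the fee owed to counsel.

Partner: 64.5 × $525 = $33,862.50
Senior counsel: 14.1 × $445 = $6,274.50
Associate: 115.7 × $235 = $27,189.50
Paralegal: 93.5 × $110 = $10,285.00
Legal assistant: 122.3 × $95 = $11,618.50
Subtotal: $89,230.00
Write-off: 3.7 × $445 = $1,646.50
Total: $89,230.00 − $1,646.50 = $87,583.50

$87,583.50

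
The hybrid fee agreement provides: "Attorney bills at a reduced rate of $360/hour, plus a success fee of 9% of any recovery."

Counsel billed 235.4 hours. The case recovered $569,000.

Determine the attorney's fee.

$135,954.00

Hourly: 235.4 × $360 = $84,744.00
Success fee: 9% of $569,000 = $51,210.00
Total: $84,744.00 + $51,210.00 = $135,954.00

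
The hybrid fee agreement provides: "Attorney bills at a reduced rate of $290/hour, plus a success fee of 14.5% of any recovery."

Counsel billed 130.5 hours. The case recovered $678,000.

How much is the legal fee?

Hourly: 130.5 × $290 = $37,845.00
Success fee: 14.5% of $678,000 = $98,310.00
Total: $37,845.00 + $98,310.00 = $136,155.00

$136,155.00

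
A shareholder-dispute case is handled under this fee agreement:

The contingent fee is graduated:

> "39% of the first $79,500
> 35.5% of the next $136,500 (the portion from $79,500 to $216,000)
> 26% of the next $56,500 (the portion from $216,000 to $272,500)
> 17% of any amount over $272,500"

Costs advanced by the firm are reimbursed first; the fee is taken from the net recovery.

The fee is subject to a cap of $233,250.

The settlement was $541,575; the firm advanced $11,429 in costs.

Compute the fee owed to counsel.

$137,952.32

Fee base (net of costs): $541,575 − $11,429 = $530,146
First $79,500 at 39% = $31,005.00
Next $136,500 at 35.5% = $48,457.50
Next $56,500 at 26% = $14,690.00
Remaining $257,646 at 17% = $43,799.82
Fee: $31,005.00 + $48,457.50 + $14,690.00 + $43,799.82 = $137,952.32
$137,952.32 is under the $233,250 cap.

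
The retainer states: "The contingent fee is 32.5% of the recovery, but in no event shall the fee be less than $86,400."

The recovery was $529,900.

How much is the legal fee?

$172,217.50

32.5% of $529,900 = $172,217.50
That exceeds the $86,400 minimum.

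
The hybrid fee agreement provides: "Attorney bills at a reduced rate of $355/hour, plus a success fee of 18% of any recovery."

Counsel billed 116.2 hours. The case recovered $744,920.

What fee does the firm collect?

Hourly: 116.2 × $355 = $41,251.00
Success fee: 18% of $744,920 = $134,085.60
Total: $41,251.00 + $134,085.60 = $175,336.60

$175,336.60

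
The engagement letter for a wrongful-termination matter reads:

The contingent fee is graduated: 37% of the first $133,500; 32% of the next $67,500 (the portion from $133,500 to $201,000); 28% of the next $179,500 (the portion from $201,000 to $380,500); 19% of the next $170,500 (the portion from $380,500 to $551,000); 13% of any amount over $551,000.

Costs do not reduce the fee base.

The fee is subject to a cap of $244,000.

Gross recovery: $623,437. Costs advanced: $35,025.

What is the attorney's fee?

Fee base is the gross recovery, $623,437; costs are reimbursed separately.
First $133,500 at 37% = $49,395.00
Next $67,500 at 32% = $21,600.00
Next $179,500 at 28% = $50,260.00
Next $170,500 at 19% = $32,395.00
Remaining $72,437 at 13% = $9,416.81
Fee: $49,395.00 + $21,600.00 + $50,260.00 + $32,395.00 + $9,416.81 = $163,066.81
$163,066.81 is under the $244,000 cap.

$163,066.81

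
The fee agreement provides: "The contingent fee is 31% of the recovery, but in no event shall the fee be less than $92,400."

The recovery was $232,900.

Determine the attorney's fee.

31% of $232,900 = $72,199.00
That is below the $92,400 minimum, so the minimum applies.

$92,400.00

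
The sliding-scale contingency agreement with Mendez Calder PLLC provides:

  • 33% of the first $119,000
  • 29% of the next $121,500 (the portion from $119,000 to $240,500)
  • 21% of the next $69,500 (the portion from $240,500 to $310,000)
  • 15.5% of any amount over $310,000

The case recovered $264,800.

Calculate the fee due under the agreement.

$79,608.00

First $119,000 at 33% = $39,270.00
Next $121,500 at 29% = $35,235.00
Remaining $24,300 at 21% = $5,103.00
Fee: $39,270.00 + $35,235.00 + $5,103.00 = $79,608.00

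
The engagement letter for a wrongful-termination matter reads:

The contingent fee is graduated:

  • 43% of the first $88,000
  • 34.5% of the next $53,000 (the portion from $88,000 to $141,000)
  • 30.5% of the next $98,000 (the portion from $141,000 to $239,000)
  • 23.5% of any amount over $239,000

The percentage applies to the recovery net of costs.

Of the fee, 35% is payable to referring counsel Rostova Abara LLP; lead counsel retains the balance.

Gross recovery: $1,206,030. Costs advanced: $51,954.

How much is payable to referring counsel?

Fee base (net of costs): $1,206,030 − $51,954 = $1,154,076
First $88,000 at 43% = $37,840.00
Next $53,000 at 34.5% = $18,285.00
Next $98,000 at 30.5% = $29,890.00
Remaining $915,076 at 23.5% = $215,042.86
Fee: $37,840.00 + $18,285.00 + $29,890.00 + $215,042.86 = $301,057.86
Referral share: 35% of $301,057.86 = $105,370.25; lead counsel retains $301,057.86 − $105,370.25 = $195,687.61.

$105,370.25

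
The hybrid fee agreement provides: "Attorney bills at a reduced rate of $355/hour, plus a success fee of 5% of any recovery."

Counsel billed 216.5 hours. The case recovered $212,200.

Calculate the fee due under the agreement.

$87,467.50

Hourly: 216.5 × $355 = $76,857.50
Success fee: 5% of $212,200 = $10,610.00
Total: $76,857.50 + $10,610.00 = $87,467.50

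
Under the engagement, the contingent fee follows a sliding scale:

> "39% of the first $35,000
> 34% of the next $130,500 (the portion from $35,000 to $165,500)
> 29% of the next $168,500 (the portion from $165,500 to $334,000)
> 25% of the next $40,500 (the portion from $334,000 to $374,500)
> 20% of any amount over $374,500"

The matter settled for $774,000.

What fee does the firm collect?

$196,910.00

First $35,000 at 39% = $13,650.00
Next $130,500 at 34% = $44,370.00
Next $168,500 at 29% = $48,865.00
Next $40,500 at 25% = $10,125.00
Remaining $399,500 at 20% = $79,900.00
Fee: $13,650.00 + $44,370.00 + $48,865.00 + $10,125.00 + $79,900.00 = $196,910.00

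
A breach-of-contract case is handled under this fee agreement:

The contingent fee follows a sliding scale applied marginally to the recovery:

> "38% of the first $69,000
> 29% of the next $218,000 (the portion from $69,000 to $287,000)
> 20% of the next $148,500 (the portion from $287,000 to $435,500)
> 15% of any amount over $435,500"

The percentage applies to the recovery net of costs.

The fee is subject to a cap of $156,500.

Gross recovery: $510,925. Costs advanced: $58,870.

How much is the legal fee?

$121,623.25

Fee base (net of costs): $510,925 − $58,870 = $452,055
First $69,000 at 38% = $26,220.00
Next $218,000 at 29% = $63,220.00
Next $148,500 at 20% = $29,700.00
Remaining $16,555 at 15% = $2,483.25
Fee: $26,220.00 + $63,220.00 + $29,700.00 + $2,483.25 = $121,623.25
$121,623.25 is under the $156,500 cap.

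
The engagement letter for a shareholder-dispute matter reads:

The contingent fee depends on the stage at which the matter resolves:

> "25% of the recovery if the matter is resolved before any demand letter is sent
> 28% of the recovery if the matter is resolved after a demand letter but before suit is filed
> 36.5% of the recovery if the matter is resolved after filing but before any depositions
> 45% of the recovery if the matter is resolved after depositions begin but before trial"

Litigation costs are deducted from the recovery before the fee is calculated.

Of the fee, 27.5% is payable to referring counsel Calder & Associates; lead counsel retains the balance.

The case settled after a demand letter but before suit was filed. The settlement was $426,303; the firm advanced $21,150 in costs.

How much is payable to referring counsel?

$31,196.78

Fee base (net of costs): $426,303 − $21,150 = $405,153
The matter settled after a demand letter but before suit was filed, so the 28% rate applies.
$405,153 × 28% = $113,442.84
Referral share: 27.5% of $113,442.84 = $31,196.78; lead counsel retains $113,442.84 − $31,196.78 = $82,246.06.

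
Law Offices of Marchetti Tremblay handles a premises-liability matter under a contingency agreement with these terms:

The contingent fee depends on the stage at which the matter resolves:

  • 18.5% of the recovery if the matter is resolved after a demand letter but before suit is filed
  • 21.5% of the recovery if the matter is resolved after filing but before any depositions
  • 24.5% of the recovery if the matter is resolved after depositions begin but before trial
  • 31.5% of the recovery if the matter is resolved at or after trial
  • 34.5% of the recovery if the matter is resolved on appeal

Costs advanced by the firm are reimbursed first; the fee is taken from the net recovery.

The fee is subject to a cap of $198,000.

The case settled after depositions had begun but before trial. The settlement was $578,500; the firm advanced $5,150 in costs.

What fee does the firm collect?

Fee base (net of costs): $578,500 − $5,150 = $573,350
The matter settled after depositions had begun but before trial, so the 24.5% rate applies.
$573,350 × 24.5% = $140,470.75
$140,470.75 is under the $198,000 cap.

$140,470.75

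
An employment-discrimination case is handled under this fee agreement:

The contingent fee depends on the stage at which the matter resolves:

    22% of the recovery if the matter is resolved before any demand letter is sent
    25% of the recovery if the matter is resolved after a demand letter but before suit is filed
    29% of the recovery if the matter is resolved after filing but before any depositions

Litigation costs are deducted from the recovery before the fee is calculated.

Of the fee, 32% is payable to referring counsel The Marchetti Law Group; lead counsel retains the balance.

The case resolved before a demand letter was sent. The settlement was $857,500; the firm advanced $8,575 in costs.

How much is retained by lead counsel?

$126,999.18

Fee base (net of costs): $857,500 − $8,575 = $848,925
The matter resolved before a demand letter was sent, so the 22% rate applies.
$848,925 × 22% = $186,763.50
Referral share: 32% of $186,763.50 = $59,764.32; lead counsel retains $186,763.50 − $59,764.32 = $126,999.18.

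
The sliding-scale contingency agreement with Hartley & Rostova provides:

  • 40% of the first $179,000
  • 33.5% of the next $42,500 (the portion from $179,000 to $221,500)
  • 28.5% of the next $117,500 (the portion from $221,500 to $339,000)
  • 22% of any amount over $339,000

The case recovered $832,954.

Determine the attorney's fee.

$227,994.88

First $179,000 at 40% = $71,600.00
Next $42,500 at 33.5% = $14,237.50
Next $117,500 at 28.5% = $33,487.50
Remaining $493,954 at 22% = $108,669.88
Fee: $71,600.00 + $14,237.50 + $33,487.50 + $108,669.88 = $227,994.88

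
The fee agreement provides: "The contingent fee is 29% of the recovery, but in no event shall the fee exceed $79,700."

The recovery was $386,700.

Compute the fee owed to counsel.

29% of $386,700 = $112,143.00
That exceeds the $79,700 cap, so the fee is capped at $79,700.

$79,700.00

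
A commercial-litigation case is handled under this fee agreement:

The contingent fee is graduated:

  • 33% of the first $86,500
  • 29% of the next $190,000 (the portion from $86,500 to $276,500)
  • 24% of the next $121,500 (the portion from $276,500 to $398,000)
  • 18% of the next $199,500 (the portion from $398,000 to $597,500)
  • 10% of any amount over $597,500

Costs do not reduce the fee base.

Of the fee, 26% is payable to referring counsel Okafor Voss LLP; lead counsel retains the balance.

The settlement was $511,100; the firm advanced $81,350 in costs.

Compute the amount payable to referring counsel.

Fee base is the gross recovery, $511,100; costs are reimbursed separately.
First $86,500 at 33% = $28,545.00
Next $190,000 at 29% = $55,100.00
Next $121,500 at 24% = $29,160.00
Remaining $113,100 at 18% = $20,358.00
Fee: $28,545.00 + $55,100.00 + $29,160.00 + $20,358.00 = $133,163.00
Referral share: 26% of $133,163.00 = $34,622.38; lead counsel retains $133,163.00 − $34,622.38 = $98,540.62.

$34,622.38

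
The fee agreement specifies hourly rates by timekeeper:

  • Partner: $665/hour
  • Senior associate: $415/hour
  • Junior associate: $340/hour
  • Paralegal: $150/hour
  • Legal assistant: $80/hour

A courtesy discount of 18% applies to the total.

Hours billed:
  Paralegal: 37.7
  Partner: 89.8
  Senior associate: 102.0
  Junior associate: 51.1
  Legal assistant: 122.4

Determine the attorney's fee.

Partner: 89.8 × $665 = $59,717.00
Senior associate: 102.0 × $415 = $42,330.00
Junior associate: 51.1 × $340 = $17,374.00
Paralegal: 37.7 × $150 = $5,655.00
Legal assistant: 122.4 × $80 = $9,792.00
Subtotal: $134,868.00
Less 18% discount: −$24,276.24
Total: $134,868.00 − $24,276.24 = $110,591.76

$110,591.76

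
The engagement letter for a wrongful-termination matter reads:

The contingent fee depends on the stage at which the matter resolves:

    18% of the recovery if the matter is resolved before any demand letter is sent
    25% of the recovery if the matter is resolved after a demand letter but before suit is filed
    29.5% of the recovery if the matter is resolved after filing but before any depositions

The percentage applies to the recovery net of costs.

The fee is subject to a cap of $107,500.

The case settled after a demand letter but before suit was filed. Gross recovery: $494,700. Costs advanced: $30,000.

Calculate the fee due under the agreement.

Fee base (net of costs): $494,700 − $30,000 = $464,700
The matter settled after a demand letter but before suit was filed, so the 25% rate applies.
$464,700 × 25% = $116,175.00
$116,175.00 exceeds the $107,500 cap, so the fee is capped at $107,500.00.

$107,500.00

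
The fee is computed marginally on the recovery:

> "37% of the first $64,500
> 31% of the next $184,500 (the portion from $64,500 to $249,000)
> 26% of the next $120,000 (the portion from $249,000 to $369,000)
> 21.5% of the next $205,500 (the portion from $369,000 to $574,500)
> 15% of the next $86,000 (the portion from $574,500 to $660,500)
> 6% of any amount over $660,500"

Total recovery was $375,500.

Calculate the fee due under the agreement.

$113,657.50

First $64,500 at 37% = $23,865.00
Next $184,500 at 31% = $57,195.00
Next $120,000 at 26% = $31,200.00
Remaining $6,500 at 21.5% = $1,397.50
Fee: $23,865.00 + $57,195.00 + $31,200.00 + $1,397.50 = $113,657.50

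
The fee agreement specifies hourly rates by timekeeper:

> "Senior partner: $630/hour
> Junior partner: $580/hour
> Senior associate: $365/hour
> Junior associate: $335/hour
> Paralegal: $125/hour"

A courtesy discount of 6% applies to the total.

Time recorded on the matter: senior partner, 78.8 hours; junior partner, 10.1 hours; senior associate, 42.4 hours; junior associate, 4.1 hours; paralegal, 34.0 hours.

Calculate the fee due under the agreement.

Senior partner: 78.8 × $630 = $49,644.00
Junior partner: 10.1 × $580 = $5,858.00
Senior associate: 42.4 × $365 = $15,476.00
Junior associate: 4.1 × $335 = $1,373.50
Paralegal: 34.0 × $125 = $4,250.00
Subtotal: $76,601.50
Less 6% discount: −$4,596.09
Total: $76,601.50 − $4,596.09 = $72,005.41

$72,005.41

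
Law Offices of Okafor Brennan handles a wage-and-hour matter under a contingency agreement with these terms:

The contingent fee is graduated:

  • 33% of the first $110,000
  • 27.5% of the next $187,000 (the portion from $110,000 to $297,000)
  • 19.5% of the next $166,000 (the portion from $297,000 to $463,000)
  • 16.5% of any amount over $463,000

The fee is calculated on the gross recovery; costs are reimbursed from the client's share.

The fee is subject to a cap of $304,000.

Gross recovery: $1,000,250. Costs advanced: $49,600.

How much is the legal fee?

Fee base is the gross recovery, $1,000,250; costs are reimbursed separately.
First $110,000 at 33% = $36,300.00
Next $187,000 at 27.5% = $51,425.00
Next $166,000 at 19.5% = $32,370.00
Remaining $537,250 at 16.5% = $88,646.25
Fee: $36,300.00 + $51,425.00 + $32,370.00 + $88,646.25 = $208,741.25
$208,741.25 is under the $304,000 cap.

$208,741.25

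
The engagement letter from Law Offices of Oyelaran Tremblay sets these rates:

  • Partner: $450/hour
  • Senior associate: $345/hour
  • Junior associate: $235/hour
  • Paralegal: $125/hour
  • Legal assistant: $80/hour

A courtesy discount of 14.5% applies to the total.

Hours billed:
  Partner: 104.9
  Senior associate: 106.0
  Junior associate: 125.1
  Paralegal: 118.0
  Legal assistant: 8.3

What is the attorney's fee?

$109,942.31

Partner: 104.9 × $450 = $47,205.00
Senior associate: 106.0 × $345 = $36,570.00
Junior associate: 125.1 × $235 = $29,398.50
Paralegal: 118.0 × $125 = $14,750.00
Legal assistant: 8.3 × $80 = $664.00
Subtotal: $128,587.50
Less 14.5% discount: −$18,645.19
Total: $128,587.50 − $18,645.19 = $109,942.31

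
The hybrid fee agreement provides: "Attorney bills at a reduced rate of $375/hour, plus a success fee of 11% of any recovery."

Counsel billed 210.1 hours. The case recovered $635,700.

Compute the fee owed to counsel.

$148,714.50

Hourly: 210.1 × $375 = $78,787.50
Success fee: 11% of $635,700 = $69,927.00
Total: $78,787.50 + $69,927.00 = $148,714.50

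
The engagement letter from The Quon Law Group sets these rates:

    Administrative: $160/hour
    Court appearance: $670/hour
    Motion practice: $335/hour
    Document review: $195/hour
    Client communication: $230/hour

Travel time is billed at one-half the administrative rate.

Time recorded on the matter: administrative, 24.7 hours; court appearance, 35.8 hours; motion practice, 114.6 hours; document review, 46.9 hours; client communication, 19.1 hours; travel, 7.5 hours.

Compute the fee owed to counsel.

Administrative: 24.7 × $160 = $3,952.00
Court appearance: 35.8 × $670 = $23,986.00
Motion practice: 114.6 × $335 = $38,391.00
Document review: 46.9 × $195 = $9,145.50
Client communication: 19.1 × $230 = $4,393.00
Subtotal: $3,952.00 + $23,986.00 + $38,391.00 + $9,145.50 + $4,393.00 = $79,867.50
Travel: 7.5 × ($160 ÷ 2) = 7.5 × $80.00 = $600.00
Total: $79,867.50 + $600.00 = $80,467.50

$80,467.50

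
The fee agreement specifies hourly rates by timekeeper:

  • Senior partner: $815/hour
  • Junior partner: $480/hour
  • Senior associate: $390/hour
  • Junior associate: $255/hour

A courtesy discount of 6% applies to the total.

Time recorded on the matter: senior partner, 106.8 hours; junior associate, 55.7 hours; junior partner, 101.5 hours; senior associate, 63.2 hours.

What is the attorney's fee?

Senior partner: 106.8 × $815 = $87,042.00
Junior partner: 101.5 × $480 = $48,720.00
Senior associate: 63.2 × $390 = $24,648.00
Junior associate: 55.7 × $255 = $14,203.50
Subtotal: $174,613.50
Less 6% discount: −$10,476.81
Total: $174,613.50 − $10,476.81 = $164,136.69

$164,136.69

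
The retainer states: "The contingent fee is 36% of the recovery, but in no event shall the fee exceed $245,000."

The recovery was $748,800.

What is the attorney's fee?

$245,000.00

36% of $748,800 = $269,568.00
That exceeds the $245,000 cap, so the fee is capped at $245,000.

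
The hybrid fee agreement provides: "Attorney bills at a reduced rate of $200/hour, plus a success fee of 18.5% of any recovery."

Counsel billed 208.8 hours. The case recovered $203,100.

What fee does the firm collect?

$79,333.50

Hourly: 208.8 × $200 = $41,760.00
Success fee: 18.5% of $203,100 = $37,573.50
Total: $41,760.00 + $37,573.50 = $79,333.50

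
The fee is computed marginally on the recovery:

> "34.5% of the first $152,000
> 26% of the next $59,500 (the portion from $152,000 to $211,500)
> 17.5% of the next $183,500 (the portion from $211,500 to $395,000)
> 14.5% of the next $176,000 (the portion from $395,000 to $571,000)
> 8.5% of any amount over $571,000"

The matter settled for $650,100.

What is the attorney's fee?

$132,266.00

First $152,000 at 34.5% = $52,440.00
Next $59,500 at 26% = $15,470.00
Next $183,500 at 17.5% = $32,112.50
Next $176,000 at 14.5% = $25,520.00
Remaining $79,100 at 8.5% = $6,723.50
Fee: $52,440.00 + $15,470.00 + $32,112.50 + $25,520.00 + $6,723.50 = $132,266.00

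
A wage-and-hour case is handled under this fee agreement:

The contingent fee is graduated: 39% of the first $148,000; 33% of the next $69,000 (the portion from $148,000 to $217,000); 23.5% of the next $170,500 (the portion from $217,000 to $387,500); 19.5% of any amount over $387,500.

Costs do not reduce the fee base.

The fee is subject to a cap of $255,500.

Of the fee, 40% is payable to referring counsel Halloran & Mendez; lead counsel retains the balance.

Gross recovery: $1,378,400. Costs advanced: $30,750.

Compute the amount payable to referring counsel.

Fee base is the gross recovery, $1,378,400; costs are reimbursed separately.
First $148,000 at 39% = $57,720.00
Next $69,000 at 33% = $22,770.00
Next $170,500 at 23.5% = $40,067.50
Remaining $990,900 at 19.5% = $193,225.50
Fee: $57,720.00 + $22,770.00 + $40,067.50 + $193,225.50 = $313,783.00
$313,783.00 exceeds the $255,500 cap, so the fee is capped at $255,500.00.
Referral share: 40% of $255,500.00 = $102,200.00; lead counsel retains $255,500.00 − $102,200.00 = $153,300.00.

$102,200.00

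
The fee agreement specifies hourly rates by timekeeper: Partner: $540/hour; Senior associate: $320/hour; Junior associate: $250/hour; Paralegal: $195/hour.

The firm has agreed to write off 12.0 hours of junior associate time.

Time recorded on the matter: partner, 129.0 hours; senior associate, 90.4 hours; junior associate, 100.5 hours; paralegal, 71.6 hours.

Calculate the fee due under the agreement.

Partner: 129.0 × $540 = $69,660.00
Senior associate: 90.4 × $320 = $28,928.00
Junior associate: 100.5 × $250 = $25,125.00
Paralegal: 71.6 × $195 = $13,962.00
Subtotal: $137,675.00
Write-off: 12.0 × $250 = $3,000.00
Total: $137,675.00 − $3,000.00 = $134,675.00

$134,675.00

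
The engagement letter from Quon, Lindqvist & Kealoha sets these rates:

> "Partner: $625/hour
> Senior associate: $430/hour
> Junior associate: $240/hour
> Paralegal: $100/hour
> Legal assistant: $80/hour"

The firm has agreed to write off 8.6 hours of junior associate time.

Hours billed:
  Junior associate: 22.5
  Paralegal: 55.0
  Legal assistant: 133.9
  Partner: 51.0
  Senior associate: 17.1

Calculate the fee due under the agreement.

$58,776.00

Partner: 51.0 × $625 = $31,875.00
Senior associate: 17.1 × $430 = $7,353.00
Junior associate: 22.5 × $240 = $5,400.00
Paralegal: 55.0 × $100 = $5,500.00
Legal assistant: 133.9 × $80 = $10,712.00
Subtotal: $60,840.00
Write-off: 8.6 × $240 = $2,064.00
Total: $60,840.00 − $2,064.00 = $58,776.00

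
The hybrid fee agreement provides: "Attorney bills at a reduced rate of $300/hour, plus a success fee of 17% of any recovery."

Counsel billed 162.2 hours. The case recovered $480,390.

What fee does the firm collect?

$130,326.30

Hourly: 162.2 × $300 = $48,660.00
Success fee: 17% of $480,390 = $81,666.30
Total: $48,660.00 + $81,666.30 = $130,326.30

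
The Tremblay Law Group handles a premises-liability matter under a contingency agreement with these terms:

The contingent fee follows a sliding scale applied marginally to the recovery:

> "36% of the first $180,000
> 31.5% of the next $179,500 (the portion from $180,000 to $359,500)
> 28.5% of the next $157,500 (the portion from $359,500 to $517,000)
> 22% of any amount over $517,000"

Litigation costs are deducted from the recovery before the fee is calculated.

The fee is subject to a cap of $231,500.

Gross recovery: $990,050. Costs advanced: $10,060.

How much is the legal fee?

Fee base (net of costs): $990,050 − $10,060 = $979,990
First $180,000 at 36% = $64,800.00
Next $179,500 at 31.5% = $56,542.50
Next $157,500 at 28.5% = $44,887.50
Remaining $462,990 at 22% = $101,857.80
Fee: $64,800.00 + $56,542.50 + $44,887.50 + $101,857.80 = $268,087.80
$268,087.80 exceeds the $231,500 cap, so the fee is capped at $231,500.00.

$231,500.00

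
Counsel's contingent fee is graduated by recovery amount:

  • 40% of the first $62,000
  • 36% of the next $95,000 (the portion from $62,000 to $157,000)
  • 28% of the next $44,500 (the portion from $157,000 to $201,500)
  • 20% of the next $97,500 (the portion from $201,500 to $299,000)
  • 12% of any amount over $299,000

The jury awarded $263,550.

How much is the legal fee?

First $62,000 at 40% = $24,800.00
Next $95,000 at 36% = $34,200.00
Next $44,500 at 28% = $12,460.00
Remaining $62,050 at 20% = $12,410.00
Fee: $24,800.00 + $34,200.00 + $12,460.00 + $12,410.00 = $83,870.00

$83,870.00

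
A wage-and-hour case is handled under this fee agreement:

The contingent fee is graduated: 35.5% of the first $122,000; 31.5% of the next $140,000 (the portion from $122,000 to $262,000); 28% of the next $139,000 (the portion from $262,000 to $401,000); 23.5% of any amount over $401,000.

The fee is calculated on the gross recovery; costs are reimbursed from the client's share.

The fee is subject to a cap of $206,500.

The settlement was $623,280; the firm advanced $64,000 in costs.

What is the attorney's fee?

Fee base is the gross recovery, $623,280; costs are reimbursed separately.
First $122,000 at 35.5% = $43,310.00
Next $140,000 at 31.5% = $44,100.00
Next $139,000 at 28% = $38,920.00
Remaining $222,280 at 23.5% = $52,235.80
Fee: $43,310.00 + $44,100.00 + $38,920.00 + $52,235.80 = $178,565.80
$178,565.80 is under the $206,500 cap.

$178,565.80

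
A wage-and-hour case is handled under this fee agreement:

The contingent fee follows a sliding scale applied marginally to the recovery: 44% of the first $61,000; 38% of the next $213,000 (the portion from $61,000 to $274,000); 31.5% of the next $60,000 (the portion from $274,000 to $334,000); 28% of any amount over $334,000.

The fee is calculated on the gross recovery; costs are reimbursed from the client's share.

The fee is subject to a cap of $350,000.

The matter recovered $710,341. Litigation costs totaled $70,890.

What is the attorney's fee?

Fee base is the gross recovery, $710,341; costs are reimbursed separately.
First $61,000 at 44% = $26,840.00
Next $213,000 at 38% = $80,940.00
Next $60,000 at 31.5% = $18,900.00
Remaining $376,341 at 28% = $105,375.48
Fee: $26,840.00 + $80,940.00 + $18,900.00 + $105,375.48 = $232,055.48
$232,055.48 is under the $350,000 cap.

$232,055.48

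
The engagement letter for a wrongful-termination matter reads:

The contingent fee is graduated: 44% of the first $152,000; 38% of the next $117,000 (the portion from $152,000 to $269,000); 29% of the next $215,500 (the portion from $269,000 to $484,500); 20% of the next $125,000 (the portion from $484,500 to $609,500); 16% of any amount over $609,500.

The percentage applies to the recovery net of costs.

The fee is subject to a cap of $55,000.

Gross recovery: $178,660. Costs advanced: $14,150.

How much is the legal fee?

Fee base (net of costs): $178,660 − $14,150 = $164,510
First $152,000 at 44% = $66,880.00
Remaining $12,510 at 38% = $4,753.80
Fee: $66,880.00 + $4,753.80 = $71,633.80
$71,633.80 exceeds the $55,000 cap, so the fee is capped at $55,000.00.

$55,000.00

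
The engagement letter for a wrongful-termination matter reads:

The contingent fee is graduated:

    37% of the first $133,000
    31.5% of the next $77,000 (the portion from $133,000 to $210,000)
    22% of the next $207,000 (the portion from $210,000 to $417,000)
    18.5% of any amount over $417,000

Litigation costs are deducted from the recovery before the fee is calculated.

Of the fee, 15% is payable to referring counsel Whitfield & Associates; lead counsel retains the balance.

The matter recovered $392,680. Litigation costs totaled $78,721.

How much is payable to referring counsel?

Fee base (net of costs): $392,680 − $78,721 = $313,959
First $133,000 at 37% = $49,210.00
Next $77,000 at 31.5% = $24,255.00
Remaining $103,959 at 22% = $22,870.98
Fee: $49,210.00 + $24,255.00 + $22,870.98 = $96,335.98
Referral share: 15% of $96,335.98 = $14,450.40; lead counsel retains $96,335.98 − $14,450.40 = $81,885.58.

$14,450.40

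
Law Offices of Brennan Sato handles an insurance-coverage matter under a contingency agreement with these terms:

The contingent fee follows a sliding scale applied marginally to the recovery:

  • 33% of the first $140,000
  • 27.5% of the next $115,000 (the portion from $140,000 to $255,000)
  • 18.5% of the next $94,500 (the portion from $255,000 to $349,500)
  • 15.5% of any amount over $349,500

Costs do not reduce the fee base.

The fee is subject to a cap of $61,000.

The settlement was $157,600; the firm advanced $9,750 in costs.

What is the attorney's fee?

$51,040.00

Fee base is the gross recovery, $157,600; costs are reimbursed separately.
First $140,000 at 33% = $46,200.00
Remaining $17,600 at 27.5% = $4,840.00
Fee: $46,200.00 + $4,840.00 = $51,040.00
$51,040.00 is under the $61,000 cap.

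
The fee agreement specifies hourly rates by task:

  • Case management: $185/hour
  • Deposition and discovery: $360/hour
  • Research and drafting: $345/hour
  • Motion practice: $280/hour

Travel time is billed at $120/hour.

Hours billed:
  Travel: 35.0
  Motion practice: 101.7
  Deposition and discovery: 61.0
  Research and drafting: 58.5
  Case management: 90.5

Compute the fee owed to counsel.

Case management: 90.5 × $185 = $16,742.50
Deposition and discovery: 61.0 × $360 = $21,960.00
Research and drafting: 58.5 × $345 = $20,182.50
Motion practice: 101.7 × $280 = $28,476.00
Subtotal: $16,742.50 + $21,960.00 + $20,182.50 + $28,476.00 = $87,361.00
Travel: 35.0 × $120 = $4,200.00
Total: $87,361.00 + $4,200.00 = $91,561.00

$91,561.00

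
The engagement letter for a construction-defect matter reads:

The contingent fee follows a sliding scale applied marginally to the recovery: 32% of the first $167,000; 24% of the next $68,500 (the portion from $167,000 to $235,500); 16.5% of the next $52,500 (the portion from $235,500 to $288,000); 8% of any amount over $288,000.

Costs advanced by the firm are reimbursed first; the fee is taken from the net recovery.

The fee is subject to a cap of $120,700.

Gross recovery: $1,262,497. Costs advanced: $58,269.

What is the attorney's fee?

Fee base (net of costs): $1,262,497 − $58,269 = $1,204,228
First $167,000 at 32% = $53,440.00
Next $68,500 at 24% = $16,440.00
Next $52,500 at 16.5% = $8,662.50
Remaining $916,228 at 8% = $73,298.24
Fee: $53,440.00 + $16,440.00 + $8,662.50 + $73,298.24 = $151,840.74
$151,840.74 exceeds the $120,700 cap, so the fee is capped at $120,700.00.

$120,700.00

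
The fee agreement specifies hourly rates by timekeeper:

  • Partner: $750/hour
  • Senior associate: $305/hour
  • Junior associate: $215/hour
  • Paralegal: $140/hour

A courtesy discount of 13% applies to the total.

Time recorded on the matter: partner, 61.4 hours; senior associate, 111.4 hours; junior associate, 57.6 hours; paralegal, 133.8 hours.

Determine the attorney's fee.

Partner: 61.4 × $750 = $46,050.00
Senior associate: 111.4 × $305 = $33,977.00
Junior associate: 57.6 × $215 = $12,384.00
Paralegal: 133.8 × $140 = $18,732.00
Subtotal: $111,143.00
Less 13% discount: −$14,448.59
Total: $111,143.00 − $14,448.59 = $96,694.41

$96,694.41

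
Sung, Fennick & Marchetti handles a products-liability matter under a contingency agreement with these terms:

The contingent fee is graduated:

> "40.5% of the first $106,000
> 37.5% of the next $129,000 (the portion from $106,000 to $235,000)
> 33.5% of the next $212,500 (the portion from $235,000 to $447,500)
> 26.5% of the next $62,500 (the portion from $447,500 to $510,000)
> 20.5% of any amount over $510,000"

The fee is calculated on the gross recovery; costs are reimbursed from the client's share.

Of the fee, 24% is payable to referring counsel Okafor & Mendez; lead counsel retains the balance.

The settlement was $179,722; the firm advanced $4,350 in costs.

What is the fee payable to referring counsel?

Fee base is the gross recovery, $179,722; costs are reimbursed separately.
First $106,000 at 40.5% = $42,930.00
Remaining $73,722 at 37.5% = $27,645.75
Fee: $42,930.00 + $27,645.75 = $70,575.75
Referral share: 24% of $70,575.75 = $16,938.18; lead counsel retains $70,575.75 − $16,938.18 = $53,637.57.

$16,938.18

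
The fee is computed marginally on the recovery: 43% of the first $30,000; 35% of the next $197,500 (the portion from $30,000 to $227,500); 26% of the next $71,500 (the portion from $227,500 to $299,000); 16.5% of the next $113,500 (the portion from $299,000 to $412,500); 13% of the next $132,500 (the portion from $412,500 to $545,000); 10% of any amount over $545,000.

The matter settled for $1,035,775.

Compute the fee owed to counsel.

$185,645.00

First $30,000 at 43% = $12,900.00
Next $197,500 at 35% = $69,125.00
Next $71,500 at 26% = $18,590.00
Next $113,500 at 16.5% = $18,727.50
Next $132,500 at 13% = $17,225.00
Remaining $490,775 at 10% = $49,077.50
Fee: $12,900.00 + $69,125.00 + $18,590.00 + $18,727.50 + $17,225.00 + $49,077.50 = $185,645.00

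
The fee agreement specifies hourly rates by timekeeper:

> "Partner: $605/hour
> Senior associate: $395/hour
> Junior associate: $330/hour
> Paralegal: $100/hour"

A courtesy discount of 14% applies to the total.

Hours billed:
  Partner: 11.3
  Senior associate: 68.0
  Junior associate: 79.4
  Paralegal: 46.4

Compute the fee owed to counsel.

$55,503.11

Partner: 11.3 × $605 = $6,836.50
Senior associate: 68.0 × $395 = $26,860.00
Junior associate: 79.4 × $330 = $26,202.00
Paralegal: 46.4 × $100 = $4,640.00
Subtotal: $64,538.50
Less 14% discount: −$9,035.39
Total: $64,538.50 − $9,035.39 = $55,503.11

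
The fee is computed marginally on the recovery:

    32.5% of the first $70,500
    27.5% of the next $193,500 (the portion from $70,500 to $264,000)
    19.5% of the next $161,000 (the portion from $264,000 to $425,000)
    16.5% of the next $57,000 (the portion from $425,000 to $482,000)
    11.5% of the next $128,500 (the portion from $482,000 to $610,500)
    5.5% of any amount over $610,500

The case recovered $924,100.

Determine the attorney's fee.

$148,950.50

First $70,500 at 32.5% = $22,912.50
Next $193,500 at 27.5% = $53,212.50
Next $161,000 at 19.5% = $31,395.00
Next $57,000 at 16.5% = $9,405.00
Next $128,500 at 11.5% = $14,777.50
Remaining $313,600 at 5.5% = $17,248.00
Fee: $22,912.50 + $53,212.50 + $31,395.00 + $9,405.00 + $14,777.50 + $17,248.00 = $148,950.50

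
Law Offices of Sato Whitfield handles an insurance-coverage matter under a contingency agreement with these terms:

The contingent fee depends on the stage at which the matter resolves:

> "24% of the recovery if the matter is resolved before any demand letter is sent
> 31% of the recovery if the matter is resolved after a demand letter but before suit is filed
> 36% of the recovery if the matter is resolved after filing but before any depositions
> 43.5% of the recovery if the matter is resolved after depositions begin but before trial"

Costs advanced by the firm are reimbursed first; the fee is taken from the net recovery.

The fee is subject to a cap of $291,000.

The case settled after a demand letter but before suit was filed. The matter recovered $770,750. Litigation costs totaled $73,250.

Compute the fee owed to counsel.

Fee base (net of costs): $770,750 − $73,250 = $697,500
The matter settled after a demand letter but before suit was filed, so the 31% rate applies.
$697,500 × 31% = $216,225.00
$216,225.00 is under the $291,000 cap.

$216,225.00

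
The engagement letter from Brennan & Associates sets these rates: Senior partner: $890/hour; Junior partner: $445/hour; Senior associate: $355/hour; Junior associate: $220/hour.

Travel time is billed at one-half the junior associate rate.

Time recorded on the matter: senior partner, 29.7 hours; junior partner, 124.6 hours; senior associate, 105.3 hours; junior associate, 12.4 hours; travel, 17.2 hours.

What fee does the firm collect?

Senior partner: 29.7 × $890 = $26,433.00
Junior partner: 124.6 × $445 = $55,447.00
Senior associate: 105.3 × $355 = $37,381.50
Junior associate: 12.4 × $220 = $2,728.00
Subtotal: $26,433.00 + $55,447.00 + $37,381.50 + $2,728.00 = $121,989.50
Travel: 17.2 × ($220 ÷ 2) = 17.2 × $110.00 = $1,892.00
Total: $121,989.50 + $1,892.00 = $123,881.50

$123,881.50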